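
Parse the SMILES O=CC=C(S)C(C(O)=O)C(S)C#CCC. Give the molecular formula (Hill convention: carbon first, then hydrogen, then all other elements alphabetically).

C10H12O3S2

Walk through each heavy atom and fill implicit hydrogens from standard valence (C 4, N 3, O 2, S 2, halogen 1):
  atom 1: O, bond orders sum to 2 (valence 2) → 0 H
  atom 2: C, bond orders sum to 3 (valence 4) → 1 H
  atom 3: C, bond orders sum to 3 (valence 4) → 1 H
  atom 4: C, bond orders sum to 4 (valence 4) → 0 H
  atom 5: S, bond orders sum to 1 (valence 2) → 1 H
  atom 6: C, bond orders sum to 3 (valence 4) → 1 H
  atom 7: C, bond orders sum to 4 (valence 4) → 0 H
  atom 8: O, bond orders sum to 1 (valence 2) → 1 H
  atom 9: O, bond orders sum to 2 (valence 2) → 0 H
  atom 10: C, bond orders sum to 3 (valence 4) → 1 H
  atom 11: S, bond orders sum to 1 (valence 2) → 1 H
  atom 12: C, bond orders sum to 4 (valence 4) → 0 H
  atom 13: C, bond orders sum to 4 (valence 4) → 0 H
  atom 14: C, bond orders sum to 2 (valence 4) → 2 H
  atom 15: C, bond orders sum to 1 (valence 4) → 3 H
Totals → C:10, H:12, O:3, S:2.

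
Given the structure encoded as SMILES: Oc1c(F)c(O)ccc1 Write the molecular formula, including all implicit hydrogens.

Walk through each heavy atom and fill implicit hydrogens from standard valence (C 4, N 3, O 2, S 2, halogen 1); for lowercase aromatic atoms, an aromatic c carries 1 H when it has two neighbours and 0 H with three, and aromatic n carries 0 H:
  atom 1: O, bond orders sum to 1 (valence 2) → 1 H
  atom 2: aromatic c, 3 neighbours → 0 H
  atom 3: aromatic c, 3 neighbours → 0 H
  atom 4: F (halogen, monovalent) → 0 H
  atom 5: aromatic c, 3 neighbours → 0 H
  atom 6: O, bond orders sum to 1 (valence 2) → 1 H
  atom 7: aromatic c, 2 neighbours → 1 H
  atom 8: aromatic c, 2 neighbours → 1 H
  atom 9: aromatic c, 2 neighbours → 1 H
Totals → C:6, H:5, F:1, O:2.

C6H5FO2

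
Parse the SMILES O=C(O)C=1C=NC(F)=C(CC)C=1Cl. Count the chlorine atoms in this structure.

Scan the SMILES for Cl atoms (remember two-letter symbols like Cl and Br are single atoms).
Chlorine count: 1.

1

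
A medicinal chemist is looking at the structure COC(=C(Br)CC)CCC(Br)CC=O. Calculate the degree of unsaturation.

Molecular formula: C10H16Br2O2.
DoU = (2C + 2 + N − H − X) / 2, where X is the halogen count and O/S are ignored.
    = (2·10 + 2 + 0 − 16 − 2) / 2 = 4 / 2 = 2.

2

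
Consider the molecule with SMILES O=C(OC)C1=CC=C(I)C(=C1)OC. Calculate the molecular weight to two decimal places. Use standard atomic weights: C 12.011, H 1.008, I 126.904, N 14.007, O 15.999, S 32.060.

292.07 g/mol

First, the molecular formula is C9H9IO3 (counting implicit H from valence).
  C: 9 × 12.011 = 108.099
  H: 9 × 1.008 = 9.072
  I: 1 × 126.904 = 126.904
  O: 3 × 15.999 = 47.997
Sum: 9×12.011 + 9×1.008 + 1×126.904 + 3×15.999 = 292.072 → 292.07 g/mol.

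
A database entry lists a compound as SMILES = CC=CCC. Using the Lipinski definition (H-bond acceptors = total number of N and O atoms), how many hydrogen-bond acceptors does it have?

N atoms: 0; O atoms: 0.
Lipinski HBA = 0 + 0 = 0.

0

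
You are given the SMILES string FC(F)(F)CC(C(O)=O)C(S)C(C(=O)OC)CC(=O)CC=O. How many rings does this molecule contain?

In SMILES, each pair of matching ring-closure digits denotes one ring-closing bond; the number of such bonds equals the number of independent rings.
Ring-closure bonds here: 0.

0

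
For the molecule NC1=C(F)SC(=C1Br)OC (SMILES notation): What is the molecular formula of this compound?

Walk through each heavy atom and fill implicit hydrogens from standard valence (C 4, N 3, O 2, S 2, halogen 1):
  atom 1: N, bond orders sum to 1 (valence 3) → 2 H
  atom 2: C, bond orders sum to 4 (valence 4) → 0 H
  atom 3: C, bond orders sum to 4 (valence 4) → 0 H
  atom 4: F (halogen, monovalent) → 0 H
  atom 5: S, bond orders sum to 2 (valence 2) → 0 H
  atom 6: C, bond orders sum to 4 (valence 4) → 0 H
  atom 7: C, bond orders sum to 4 (valence 4) → 0 H
  atom 8: Br (halogen, monovalent) → 0 H
  atom 9: O, bond orders sum to 2 (valence 2) → 0 H
  atom 10: C, bond orders sum to 1 (valence 4) → 3 H
Totals → C:5, H:5, Br:1, F:1, N:1, O:1, S:1.
In Hill order: C5H5BrFNOS.

C5H5BrFNOS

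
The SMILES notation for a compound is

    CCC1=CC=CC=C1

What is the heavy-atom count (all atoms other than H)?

Every atom symbol written in the SMILES (organic subset) is one heavy atom; implicit H are not written.
Heavy atoms by element → C:8.
Total: 8.

8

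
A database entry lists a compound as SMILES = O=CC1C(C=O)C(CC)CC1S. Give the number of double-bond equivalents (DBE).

3

Degree of unsaturation = (number of rings) + (number of π bonds).
Ring closures in the SMILES: 1.
π bonds: 2 double bonds (each 1 DoU) → 2 DoU from unsaturation.
Total DoU = 1 + 2 = 3.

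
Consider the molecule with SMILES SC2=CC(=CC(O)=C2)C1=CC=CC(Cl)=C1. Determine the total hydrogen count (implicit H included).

9

Walk through each heavy atom and fill implicit hydrogens from standard valence (C 4, N 3, O 2, S 2, halogen 1):
  atom 1: S, bond orders sum to 1 (valence 2) → 1 H
  atom 2: C, bond orders sum to 4 (valence 4) → 0 H
  atom 3: C, bond orders sum to 3 (valence 4) → 1 H
  atom 4: C, bond orders sum to 4 (valence 4) → 0 H
  atom 5: C, bond orders sum to 3 (valence 4) → 1 H
  atom 6: C, bond orders sum to 4 (valence 4) → 0 H
  atom 7: O, bond orders sum to 1 (valence 2) → 1 H
  atom 8: C, bond orders sum to 3 (valence 4) → 1 H
  atom 9: C, bond orders sum to 4 (valence 4) → 0 H
  atom 10: C, bond orders sum to 3 (valence 4) → 1 H
  atom 11: C, bond orders sum to 3 (valence 4) → 1 H
  atom 12: C, bond orders sum to 3 (valence 4) → 1 H
  atom 13: C, bond orders sum to 4 (valence 4) → 0 H
  atom 14: Cl (halogen, monovalent) → 0 H
  atom 15: C, bond orders sum to 3 (valence 4) → 1 H
Total hydrogens: 9.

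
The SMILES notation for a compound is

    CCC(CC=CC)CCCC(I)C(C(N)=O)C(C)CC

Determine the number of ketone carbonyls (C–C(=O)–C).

Scan the SMILES for the ketone motif — none present.
Groups that are present: 1 alkene, 1 amide.

0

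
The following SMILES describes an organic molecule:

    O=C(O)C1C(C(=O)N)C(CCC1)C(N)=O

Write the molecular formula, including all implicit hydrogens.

C9H14N2O4

Walk through each heavy atom and fill implicit hydrogens from standard valence (C 4, N 3, O 2, S 2, halogen 1):
  atom 1: O, bond orders sum to 2 (valence 2) → 0 H
  atom 2: C, bond orders sum to 4 (valence 4) → 0 H
  atom 3: O, bond orders sum to 1 (valence 2) → 1 H
  atom 4: C, bond orders sum to 3 (valence 4) → 1 H
  atom 5: C, bond orders sum to 3 (valence 4) → 1 H
  atom 6: C, bond orders sum to 4 (valence 4) → 0 H
  atom 7: O, bond orders sum to 2 (valence 2) → 0 H
  atom 8: N, bond orders sum to 1 (valence 3) → 2 H
  atom 9: C, bond orders sum to 3 (valence 4) → 1 H
  atom 10: C, bond orders sum to 2 (valence 4) → 2 H
  atom 11: C, bond orders sum to 2 (valence 4) → 2 H
  atom 12: C, bond orders sum to 2 (valence 4) → 2 H
  atom 13: C, bond orders sum to 4 (valence 4) → 0 H
  atom 14: N, bond orders sum to 1 (valence 3) → 2 H
  atom 15: O, bond orders sum to 2 (valence 2) → 0 H
Totals → C:9, H:14, N:2, O:4.
In Hill order: C9H14N2O4.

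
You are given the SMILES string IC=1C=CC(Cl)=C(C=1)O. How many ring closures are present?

1

In SMILES, each pair of matching ring-closure digits denotes one ring-closing bond; the number of such bonds equals the number of independent rings.
Ring-closure bonds here: 1.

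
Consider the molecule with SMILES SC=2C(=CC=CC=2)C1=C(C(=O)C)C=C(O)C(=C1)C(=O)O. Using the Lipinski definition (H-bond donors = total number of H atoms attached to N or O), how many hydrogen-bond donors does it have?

2

Donors: find every N or O and count the H atoms it carries.
  atom 11 (O): bond orders sum to 2 → 0 H
  atom 15 (O): bond orders sum to 1 → 1 H
  atom 19 (O): bond orders sum to 2 → 0 H
  atom 20 (O): bond orders sum to 1 → 1 H
Lipinski HBD = 2.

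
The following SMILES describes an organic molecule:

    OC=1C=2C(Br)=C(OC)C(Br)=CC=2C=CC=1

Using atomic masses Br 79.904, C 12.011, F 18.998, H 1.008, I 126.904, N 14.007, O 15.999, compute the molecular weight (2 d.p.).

331.99 g/mol

First, the molecular formula is C11H8Br2O2 (counting implicit H from valence).
  Br: 2 × 79.904 = 159.808
  C: 11 × 12.011 = 132.121
  H: 8 × 1.008 = 8.064
  O: 2 × 15.999 = 31.998
Sum: 2×79.904 + 11×12.011 + 8×1.008 + 2×15.999 = 331.991 → 331.99 g/mol.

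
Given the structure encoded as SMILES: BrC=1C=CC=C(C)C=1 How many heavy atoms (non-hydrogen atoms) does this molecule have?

8

Every atom symbol written in the SMILES (organic subset) is one heavy atom; implicit H are not written.
Heavy atoms by element → Br:1, C:7.
Total: 8.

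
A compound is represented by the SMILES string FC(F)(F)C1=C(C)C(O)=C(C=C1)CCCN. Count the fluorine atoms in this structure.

Scan the SMILES for F atoms (remember two-letter symbols like Cl and Br are single atoms).
Fluorine count: 3.

3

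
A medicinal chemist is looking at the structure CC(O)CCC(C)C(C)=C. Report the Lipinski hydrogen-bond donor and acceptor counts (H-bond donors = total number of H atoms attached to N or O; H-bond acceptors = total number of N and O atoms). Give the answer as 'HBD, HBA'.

Donors: find every N or O and count the H atoms it carries.
  atom 3 (O): bond orders sum to 1 → 1 H
Lipinski HBD = 1.
Acceptors: N atoms = 0, O atoms = 1 → HBA = 1.

1, 1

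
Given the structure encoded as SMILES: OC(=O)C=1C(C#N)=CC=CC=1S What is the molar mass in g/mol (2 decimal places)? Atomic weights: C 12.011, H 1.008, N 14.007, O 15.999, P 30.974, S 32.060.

First, the molecular formula is C8H5NO2S (counting implicit H from valence).
  C: 8 × 12.011 = 96.088
  H: 5 × 1.008 = 5.040
  N: 1 × 14.007 = 14.007
  O: 2 × 15.999 = 31.998
  S: 1 × 32.060 = 32.060
Sum: 8×12.011 + 5×1.008 + 1×14.007 + 2×15.999 + 1×32.060 = 179.193 → 179.19 g/mol.

179.19 g/mol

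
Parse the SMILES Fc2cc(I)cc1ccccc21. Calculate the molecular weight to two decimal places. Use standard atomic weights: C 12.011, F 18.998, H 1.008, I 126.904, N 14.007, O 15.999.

First, the molecular formula is C10H6FI (counting implicit H from valence).
  C: 10 × 12.011 = 120.110
  F: 1 × 18.998 = 18.998
  H: 6 × 1.008 = 6.048
  I: 1 × 126.904 = 126.904
Sum: 10×12.011 + 1×18.998 + 6×1.008 + 1×126.904 = 272.060 → 272.06 g/mol.

272.06 g/mol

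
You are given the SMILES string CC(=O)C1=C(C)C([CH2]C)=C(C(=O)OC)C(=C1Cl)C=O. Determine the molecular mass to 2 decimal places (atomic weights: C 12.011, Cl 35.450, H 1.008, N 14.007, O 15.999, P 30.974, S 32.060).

282.72 g/mol

First, the molecular formula is C14H15ClO4 (counting implicit H from valence).
  C: 14 × 12.011 = 168.154
  Cl: 1 × 35.450 = 35.450
  H: 15 × 1.008 = 15.120
  O: 4 × 15.999 = 63.996
Sum: 14×12.011 + 1×35.450 + 15×1.008 + 4×15.999 = 282.720 → 282.72 g/mol.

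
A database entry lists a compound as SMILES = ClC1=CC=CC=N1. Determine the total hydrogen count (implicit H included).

4

Walk through each heavy atom and fill implicit hydrogens from standard valence (C 4, N 3, O 2, S 2, halogen 1):
  atom 1: Cl (halogen, monovalent) → 0 H
  atom 2: C, bond orders sum to 4 (valence 4) → 0 H
  atom 3: C, bond orders sum to 3 (valence 4) → 1 H
  atom 4: C, bond orders sum to 3 (valence 4) → 1 H
  atom 5: C, bond orders sum to 3 (valence 4) → 1 H
  atom 6: C, bond orders sum to 3 (valence 4) → 1 H
  atom 7: N, bond orders sum to 3 (valence 3) → 0 H
Total hydrogens: 4.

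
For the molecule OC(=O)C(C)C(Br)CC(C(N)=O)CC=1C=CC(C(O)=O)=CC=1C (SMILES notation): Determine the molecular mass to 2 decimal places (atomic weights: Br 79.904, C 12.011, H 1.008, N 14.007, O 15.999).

First, the molecular formula is C16H20BrNO5 (counting implicit H from valence).
  Br: 1 × 79.904 = 79.904
  C: 16 × 12.011 = 192.176
  H: 20 × 1.008 = 20.160
  N: 1 × 14.007 = 14.007
  O: 5 × 15.999 = 79.995
Sum: 1×79.904 + 16×12.011 + 20×1.008 + 1×14.007 + 5×15.999 = 386.242 → 386.24 g/mol.

386.24 g/mol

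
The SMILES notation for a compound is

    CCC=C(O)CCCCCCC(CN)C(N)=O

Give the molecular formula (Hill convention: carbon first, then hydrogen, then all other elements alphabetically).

Walk through each heavy atom and fill implicit hydrogens from standard valence (C 4, N 3, O 2, S 2, halogen 1):
  atom 1: C, bond orders sum to 1 (valence 4) → 3 H
  atom 2: C, bond orders sum to 2 (valence 4) → 2 H
  atom 3: C, bond orders sum to 3 (valence 4) → 1 H
  atom 4: C, bond orders sum to 4 (valence 4) → 0 H
  atom 5: O, bond orders sum to 1 (valence 2) → 1 H
  atom 6: C, bond orders sum to 2 (valence 4) → 2 H
  atom 7: C, bond orders sum to 2 (valence 4) → 2 H
  atom 8: C, bond orders sum to 2 (valence 4) → 2 H
  atom 9: C, bond orders sum to 2 (valence 4) → 2 H
  atom 10: C, bond orders sum to 2 (valence 4) → 2 H
  atom 11: C, bond orders sum to 2 (valence 4) → 2 H
  atom 12: C, bond orders sum to 3 (valence 4) → 1 H
  atom 13: C, bond orders sum to 2 (valence 4) → 2 H
  atom 14: N, bond orders sum to 1 (valence 3) → 2 H
  atom 15: C, bond orders sum to 4 (valence 4) → 0 H
  atom 16: N, bond orders sum to 1 (valence 3) → 2 H
  atom 17: O, bond orders sum to 2 (valence 2) → 0 H
Totals → C:13, H:26, N:2, O:2.
In Hill order: C13H26N2O2.

C13H26N2O2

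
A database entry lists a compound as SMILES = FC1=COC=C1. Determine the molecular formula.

C4H3FO

Walk through each heavy atom and fill implicit hydrogens from standard valence (C 4, N 3, O 2, S 2, halogen 1):
  atom 1: F (halogen, monovalent) → 0 H
  atom 2: C, bond orders sum to 4 (valence 4) → 0 H
  atom 3: C, bond orders sum to 3 (valence 4) → 1 H
  atom 4: O, bond orders sum to 2 (valence 2) → 0 H
  atom 5: C, bond orders sum to 3 (valence 4) → 1 H
  atom 6: C, bond orders sum to 3 (valence 4) → 1 H
Totals → C:4, H:3, F:1, O:1.
In Hill order: C4H3FO.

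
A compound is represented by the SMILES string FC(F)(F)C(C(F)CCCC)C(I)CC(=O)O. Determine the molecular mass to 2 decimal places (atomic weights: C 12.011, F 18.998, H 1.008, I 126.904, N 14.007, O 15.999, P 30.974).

First, the molecular formula is C10H15F4IO2 (counting implicit H from valence).
  C: 10 × 12.011 = 120.110
  F: 4 × 18.998 = 75.992
  H: 15 × 1.008 = 15.120
  I: 1 × 126.904 = 126.904
  O: 2 × 15.999 = 31.998
Sum: 10×12.011 + 4×18.998 + 15×1.008 + 1×126.904 + 2×15.999 = 370.124 → 370.12 g/mol.

370.12 g/mol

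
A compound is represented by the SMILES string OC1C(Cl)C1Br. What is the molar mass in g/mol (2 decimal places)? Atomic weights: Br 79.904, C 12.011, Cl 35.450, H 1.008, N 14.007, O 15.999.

First, the molecular formula is C3H4BrClO (counting implicit H from valence).
  Br: 1 × 79.904 = 79.904
  C: 3 × 12.011 = 36.033
  Cl: 1 × 35.450 = 35.450
  H: 4 × 1.008 = 4.032
  O: 1 × 15.999 = 15.999
Sum: 1×79.904 + 3×12.011 + 1×35.450 + 4×1.008 + 1×15.999 = 171.418 → 171.42 g/mol.

171.42 g/mol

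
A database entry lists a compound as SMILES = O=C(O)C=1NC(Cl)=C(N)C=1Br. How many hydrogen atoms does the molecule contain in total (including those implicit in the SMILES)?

4

Walk through each heavy atom and fill implicit hydrogens from standard valence (C 4, N 3, O 2, S 2, halogen 1):
  atom 1: O, bond orders sum to 2 (valence 2) → 0 H
  atom 2: C, bond orders sum to 4 (valence 4) → 0 H
  atom 3: O, bond orders sum to 1 (valence 2) → 1 H
  atom 4: C, bond orders sum to 4 (valence 4) → 0 H
  atom 5: N, bond orders sum to 2 (valence 3) → 1 H
  atom 6: C, bond orders sum to 4 (valence 4) → 0 H
  atom 7: Cl (halogen, monovalent) → 0 H
  atom 8: C, bond orders sum to 4 (valence 4) → 0 H
  atom 9: N, bond orders sum to 1 (valence 3) → 2 H
  atom 10: C, bond orders sum to 4 (valence 4) → 0 H
  atom 11: Br (halogen, monovalent) → 0 H
Total hydrogens: 4.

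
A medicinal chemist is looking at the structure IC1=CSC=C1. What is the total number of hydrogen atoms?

Walk through each heavy atom and fill implicit hydrogens from standard valence (C 4, N 3, O 2, S 2, halogen 1):
  atom 1: I (halogen, monovalent) → 0 H
  atom 2: C, bond orders sum to 4 (valence 4) → 0 H
  atom 3: C, bond orders sum to 3 (valence 4) → 1 H
  atom 4: S, bond orders sum to 2 (valence 2) → 0 H
  atom 5: C, bond orders sum to 3 (valence 4) → 1 H
  atom 6: C, bond orders sum to 3 (valence 4) → 1 H
Total hydrogens: 3.

3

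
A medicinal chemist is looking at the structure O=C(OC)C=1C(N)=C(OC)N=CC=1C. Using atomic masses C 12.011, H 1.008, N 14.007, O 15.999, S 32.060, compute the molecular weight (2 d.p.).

First, the molecular formula is C9H12N2O3 (counting implicit H from valence).
  C: 9 × 12.011 = 108.099
  H: 12 × 1.008 = 12.096
  N: 2 × 14.007 = 28.014
  O: 3 × 15.999 = 47.997
Sum: 9×12.011 + 12×1.008 + 2×14.007 + 3×15.999 = 196.206 → 196.21 g/mol.

196.21 g/mol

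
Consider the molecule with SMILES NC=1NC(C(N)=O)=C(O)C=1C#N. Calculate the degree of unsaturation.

6

Degree of unsaturation = (number of rings) + (number of π bonds).
Ring closures in the SMILES: 1.
π bonds: 3 double bonds (each 1 DoU), 1 triple bond (each 2 DoU) → 5 DoU from unsaturation.
Total DoU = 1 + 5 = 6.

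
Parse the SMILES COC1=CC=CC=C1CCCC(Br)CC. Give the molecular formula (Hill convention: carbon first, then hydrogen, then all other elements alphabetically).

C13H19BrO

Walk through each heavy atom and fill implicit hydrogens from standard valence (C 4, N 3, O 2, S 2, halogen 1):
  atom 1: C, bond orders sum to 1 (valence 4) → 3 H
  atom 2: O, bond orders sum to 2 (valence 2) → 0 H
  atom 3: C, bond orders sum to 4 (valence 4) → 0 H
  atom 4: C, bond orders sum to 3 (valence 4) → 1 H
  atom 5: C, bond orders sum to 3 (valence 4) → 1 H
  atom 6: C, bond orders sum to 3 (valence 4) → 1 H
  atom 7: C, bond orders sum to 3 (valence 4) → 1 H
  atom 8: C, bond orders sum to 4 (valence 4) → 0 H
  atom 9: C, bond orders sum to 2 (valence 4) → 2 H
  atom 10: C, bond orders sum to 2 (valence 4) → 2 H
  atom 11: C, bond orders sum to 2 (valence 4) → 2 H
  atom 12: C, bond orders sum to 3 (valence 4) → 1 H
  atom 13: Br (halogen, monovalent) → 0 H
  atom 14: C, bond orders sum to 2 (valence 4) → 2 H
  atom 15: C, bond orders sum to 1 (valence 4) → 3 H
Totals → C:13, H:19, Br:1, O:1.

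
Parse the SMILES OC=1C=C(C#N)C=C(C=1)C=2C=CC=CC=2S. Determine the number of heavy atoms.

Every atom symbol written in the SMILES (organic subset) is one heavy atom; implicit H are not written.
Heavy atoms by element → C:13, N:1, O:1, S:1.
Total: 16.

16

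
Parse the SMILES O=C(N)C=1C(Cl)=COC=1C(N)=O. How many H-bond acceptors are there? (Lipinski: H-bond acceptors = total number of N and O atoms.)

5

N atoms: 2; O atoms: 3.
Lipinski HBA = 2 + 3 = 5.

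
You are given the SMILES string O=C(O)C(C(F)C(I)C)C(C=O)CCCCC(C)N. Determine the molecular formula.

C13H23FINO3

Walk through each heavy atom and fill implicit hydrogens from standard valence (C 4, N 3, O 2, S 2, halogen 1):
  atom 1: O, bond orders sum to 2 (valence 2) → 0 H
  atom 2: C, bond orders sum to 4 (valence 4) → 0 H
  atom 3: O, bond orders sum to 1 (valence 2) → 1 H
  atom 4: C, bond orders sum to 3 (valence 4) → 1 H
  atom 5: C, bond orders sum to 3 (valence 4) → 1 H
  atom 6: F (halogen, monovalent) → 0 H
  atom 7: C, bond orders sum to 3 (valence 4) → 1 H
  atom 8: I (halogen, monovalent) → 0 H
  atom 9: C, bond orders sum to 1 (valence 4) → 3 H
  atom 10: C, bond orders sum to 3 (valence 4) → 1 H
  atom 11: C, bond orders sum to 3 (valence 4) → 1 H
  atom 12: O, bond orders sum to 2 (valence 2) → 0 H
  atom 13: C, bond orders sum to 2 (valence 4) → 2 H
  atom 14: C, bond orders sum to 2 (valence 4) → 2 H
  atom 15: C, bond orders sum to 2 (valence 4) → 2 H
  atom 16: C, bond orders sum to 2 (valence 4) → 2 H
  atom 17: C, bond orders sum to 3 (valence 4) → 1 H
  atom 18: C, bond orders sum to 1 (valence 4) → 3 H
  atom 19: N, bond orders sum to 1 (valence 3) → 2 H
Totals → C:13, H:23, F:1, I:1, N:1, O:3.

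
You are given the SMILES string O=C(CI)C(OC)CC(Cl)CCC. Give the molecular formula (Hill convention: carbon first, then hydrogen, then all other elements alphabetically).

Walk through each heavy atom and fill implicit hydrogens from standard valence (C 4, N 3, O 2, S 2, halogen 1):
  atom 1: O, bond orders sum to 2 (valence 2) → 0 H
  atom 2: C, bond orders sum to 4 (valence 4) → 0 H
  atom 3: C, bond orders sum to 2 (valence 4) → 2 H
  atom 4: I (halogen, monovalent) → 0 H
  atom 5: C, bond orders sum to 3 (valence 4) → 1 H
  atom 6: O, bond orders sum to 2 (valence 2) → 0 H
  atom 7: C, bond orders sum to 1 (valence 4) → 3 H
  atom 8: C, bond orders sum to 2 (valence 4) → 2 H
  atom 9: C, bond orders sum to 3 (valence 4) → 1 H
  atom 10: Cl (halogen, monovalent) → 0 H
  atom 11: C, bond orders sum to 2 (valence 4) → 2 H
  atom 12: C, bond orders sum to 2 (valence 4) → 2 H
  atom 13: C, bond orders sum to 1 (valence 4) → 3 H
Totals → C:9, H:16, Cl:1, I:1, O:2.

C9H16ClIO2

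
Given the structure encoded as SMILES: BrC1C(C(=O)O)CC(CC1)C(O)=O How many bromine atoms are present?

Scan the SMILES for Br atoms (remember two-letter symbols like Cl and Br are single atoms).
Bromine count: 1.

1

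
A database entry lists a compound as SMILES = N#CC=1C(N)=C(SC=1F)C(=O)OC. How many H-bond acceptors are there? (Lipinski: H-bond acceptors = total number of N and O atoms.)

4

N atoms: 2; O atoms: 2.
Lipinski HBA = 2 + 2 = 4.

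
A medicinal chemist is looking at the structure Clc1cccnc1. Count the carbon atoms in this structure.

5

Count every carbon token in the SMILES (each C, including those in ring-closure positions and inside branches).
Carbon count: 5.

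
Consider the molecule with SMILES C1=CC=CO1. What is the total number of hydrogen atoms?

4

Walk through each heavy atom and fill implicit hydrogens from standard valence (C 4, N 3, O 2, S 2, halogen 1):
  atom 1: C, bond orders sum to 3 (valence 4) → 1 H
  atom 2: C, bond orders sum to 3 (valence 4) → 1 H
  atom 3: C, bond orders sum to 3 (valence 4) → 1 H
  atom 4: C, bond orders sum to 3 (valence 4) → 1 H
  atom 5: O, bond orders sum to 2 (valence 2) → 0 H
Total hydrogens: 4.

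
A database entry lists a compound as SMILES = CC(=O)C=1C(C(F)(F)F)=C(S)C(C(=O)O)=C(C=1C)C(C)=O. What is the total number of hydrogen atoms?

Walk through each heavy atom and fill implicit hydrogens from standard valence (C 4, N 3, O 2, S 2, halogen 1):
  atom 1: C, bond orders sum to 1 (valence 4) → 3 H
  atom 2: C, bond orders sum to 4 (valence 4) → 0 H
  atom 3: O, bond orders sum to 2 (valence 2) → 0 H
  atom 4: C, bond orders sum to 4 (valence 4) → 0 H
  atom 5: C, bond orders sum to 4 (valence 4) → 0 H
  atom 6: C, bond orders sum to 4 (valence 4) → 0 H
  atom 7: F (halogen, monovalent) → 0 H
  atom 8: F (halogen, monovalent) → 0 H
  atom 9: F (halogen, monovalent) → 0 H
  atom 10: C, bond orders sum to 4 (valence 4) → 0 H
  atom 11: S, bond orders sum to 1 (valence 2) → 1 H
  atom 12: C, bond orders sum to 4 (valence 4) → 0 H
  atom 13: C, bond orders sum to 4 (valence 4) → 0 H
  atom 14: O, bond orders sum to 2 (valence 2) → 0 H
  atom 15: O, bond orders sum to 1 (valence 2) → 1 H
  atom 16: C, bond orders sum to 4 (valence 4) → 0 H
  atom 17: C, bond orders sum to 4 (valence 4) → 0 H
  atom 18: C, bond orders sum to 1 (valence 4) → 3 H
  atom 19: C, bond orders sum to 4 (valence 4) → 0 H
  atom 20: C, bond orders sum to 1 (valence 4) → 3 H
  atom 21: O, bond orders sum to 2 (valence 2) → 0 H
Total hydrogens: 11.

11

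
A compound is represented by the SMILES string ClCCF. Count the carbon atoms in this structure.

Count every carbon token in the SMILES (each C, including those in ring-closure positions and inside branches).
Carbon count: 2.

2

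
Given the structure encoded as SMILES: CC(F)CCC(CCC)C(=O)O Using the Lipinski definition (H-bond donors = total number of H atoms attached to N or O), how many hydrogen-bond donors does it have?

1

Donors: find every N or O and count the H atoms it carries.
  atom 11 (O): bond orders sum to 2 → 0 H
  atom 12 (O): bond orders sum to 1 → 1 H
Lipinski HBD = 1.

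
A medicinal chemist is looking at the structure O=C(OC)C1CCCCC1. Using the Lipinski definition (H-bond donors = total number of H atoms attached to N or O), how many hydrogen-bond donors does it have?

Donors: find every N or O and count the H atoms it carries.
  atom 1 (O): bond orders sum to 2 → 0 H
  atom 3 (O): bond orders sum to 2 → 0 H
Lipinski HBD = 0.

0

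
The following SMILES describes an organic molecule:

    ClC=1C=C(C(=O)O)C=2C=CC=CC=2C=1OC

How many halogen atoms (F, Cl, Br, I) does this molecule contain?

1

Halogen atoms appear at heavy-atom position 1 (1×Cl).
Other groups present: 1 carboxylic acid, 1 ether.
Halogen count: 1.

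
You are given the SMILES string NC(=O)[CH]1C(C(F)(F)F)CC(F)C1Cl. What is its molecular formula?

C7H8ClF4NO

Walk through each heavy atom and fill implicit hydrogens from standard valence (C 4, N 3, O 2, S 2, halogen 1):
  atom 1: N, bond orders sum to 1 (valence 3) → 2 H
  atom 2: C, bond orders sum to 4 (valence 4) → 0 H
  atom 3: O, bond orders sum to 2 (valence 2) → 0 H
  atom 4: C with explicit H count 1
  atom 5: C, bond orders sum to 3 (valence 4) → 1 H
  atom 6: C, bond orders sum to 4 (valence 4) → 0 H
  atom 7: F (halogen, monovalent) → 0 H
  atom 8: F (halogen, monovalent) → 0 H
  atom 9: F (halogen, monovalent) → 0 H
  atom 10: C, bond orders sum to 2 (valence 4) → 2 H
  atom 11: C, bond orders sum to 3 (valence 4) → 1 H
  atom 12: F (halogen, monovalent) → 0 H
  atom 13: C, bond orders sum to 3 (valence 4) → 1 H
  atom 14: Cl (halogen, monovalent) → 0 H
Totals → C:7, H:8, Cl:1, F:4, N:1, O:1.
In Hill order: C7H8ClF4NO.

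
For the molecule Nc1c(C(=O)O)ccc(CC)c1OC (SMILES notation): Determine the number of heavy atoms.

14

Every atom symbol written in the SMILES (organic subset) is one heavy atom; implicit H are not written.
Heavy atoms by element → C:10, N:1, O:3.
Total: 14.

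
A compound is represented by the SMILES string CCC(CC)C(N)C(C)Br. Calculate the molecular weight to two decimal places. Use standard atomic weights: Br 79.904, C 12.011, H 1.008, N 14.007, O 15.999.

First, the molecular formula is C8H18BrN (counting implicit H from valence).
  Br: 1 × 79.904 = 79.904
  C: 8 × 12.011 = 96.088
  H: 18 × 1.008 = 18.144
  N: 1 × 14.007 = 14.007
Sum: 1×79.904 + 8×12.011 + 18×1.008 + 1×14.007 = 208.143 → 208.14 g/mol.

208.14 g/mol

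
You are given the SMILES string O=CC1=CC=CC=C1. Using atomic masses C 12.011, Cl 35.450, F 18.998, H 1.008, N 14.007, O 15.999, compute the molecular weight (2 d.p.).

106.12 g/mol

First, the molecular formula is C7H6O (counting implicit H from valence).
  C: 7 × 12.011 = 84.077
  H: 6 × 1.008 = 6.048
  O: 1 × 15.999 = 15.999
Sum: 7×12.011 + 6×1.008 + 1×15.999 = 106.124 → 106.12 g/mol.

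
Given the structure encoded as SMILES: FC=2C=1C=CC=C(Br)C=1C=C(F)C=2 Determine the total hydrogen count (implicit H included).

Walk through each heavy atom and fill implicit hydrogens from standard valence (C 4, N 3, O 2, S 2, halogen 1):
  atom 1: F (halogen, monovalent) → 0 H
  atom 2: C, bond orders sum to 4 (valence 4) → 0 H
  atom 3: C, bond orders sum to 4 (valence 4) → 0 H
  atom 4: C, bond orders sum to 3 (valence 4) → 1 H
  atom 5: C, bond orders sum to 3 (valence 4) → 1 H
  atom 6: C, bond orders sum to 3 (valence 4) → 1 H
  atom 7: C, bond orders sum to 4 (valence 4) → 0 H
  atom 8: Br (halogen, monovalent) → 0 H
  atom 9: C, bond orders sum to 4 (valence 4) → 0 H
  atom 10: C, bond orders sum to 3 (valence 4) → 1 H
  atom 11: C, bond orders sum to 4 (valence 4) → 0 H
  atom 12: F (halogen, monovalent) → 0 H
  atom 13: C, bond orders sum to 3 (valence 4) → 1 H
Total hydrogens: 5.

5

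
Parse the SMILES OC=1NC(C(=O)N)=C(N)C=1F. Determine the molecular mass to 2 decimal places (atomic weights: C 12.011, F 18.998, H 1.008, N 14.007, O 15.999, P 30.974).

First, the molecular formula is C5H6FN3O2 (counting implicit H from valence).
  C: 5 × 12.011 = 60.055
  F: 1 × 18.998 = 18.998
  H: 6 × 1.008 = 6.048
  N: 3 × 14.007 = 42.021
  O: 2 × 15.999 = 31.998
Sum: 5×12.011 + 1×18.998 + 6×1.008 + 3×14.007 + 2×15.999 = 159.120 → 159.12 g/mol.

159.12 g/mol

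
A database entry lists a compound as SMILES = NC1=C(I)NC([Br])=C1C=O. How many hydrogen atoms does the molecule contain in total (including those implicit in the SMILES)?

4

Walk through each heavy atom and fill implicit hydrogens from standard valence (C 4, N 3, O 2, S 2, halogen 1):
  atom 1: N, bond orders sum to 1 (valence 3) → 2 H
  atom 2: C, bond orders sum to 4 (valence 4) → 0 H
  atom 3: C, bond orders sum to 4 (valence 4) → 0 H
  atom 4: I (halogen, monovalent) → 0 H
  atom 5: N, bond orders sum to 2 (valence 3) → 1 H
  atom 6: C, bond orders sum to 4 (valence 4) → 0 H
  atom 7: Br with explicit H count 0
  atom 8: C, bond orders sum to 4 (valence 4) → 0 H
  atom 9: C, bond orders sum to 3 (valence 4) → 1 H
  atom 10: O, bond orders sum to 2 (valence 2) → 0 H
Total hydrogens: 4.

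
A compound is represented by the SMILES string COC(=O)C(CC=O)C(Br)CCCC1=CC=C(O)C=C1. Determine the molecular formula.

Walk through each heavy atom and fill implicit hydrogens from standard valence (C 4, N 3, O 2, S 2, halogen 1):
  atom 1: C, bond orders sum to 1 (valence 4) → 3 H
  atom 2: O, bond orders sum to 2 (valence 2) → 0 H
  atom 3: C, bond orders sum to 4 (valence 4) → 0 H
  atom 4: O, bond orders sum to 2 (valence 2) → 0 H
  atom 5: C, bond orders sum to 3 (valence 4) → 1 H
  atom 6: C, bond orders sum to 2 (valence 4) → 2 H
  atom 7: C, bond orders sum to 3 (valence 4) → 1 H
  atom 8: O, bond orders sum to 2 (valence 2) → 0 H
  atom 9: C, bond orders sum to 3 (valence 4) → 1 H
  atom 10: Br (halogen, monovalent) → 0 H
  atom 11: C, bond orders sum to 2 (valence 4) → 2 H
  atom 12: C, bond orders sum to 2 (valence 4) → 2 H
  atom 13: C, bond orders sum to 2 (valence 4) → 2 H
  atom 14: C, bond orders sum to 4 (valence 4) → 0 H
  atom 15: C, bond orders sum to 3 (valence 4) → 1 H
  atom 16: C, bond orders sum to 3 (valence 4) → 1 H
  atom 17: C, bond orders sum to 4 (valence 4) → 0 H
  atom 18: O, bond orders sum to 1 (valence 2) → 1 H
  atom 19: C, bond orders sum to 3 (valence 4) → 1 H
  atom 20: C, bond orders sum to 3 (valence 4) → 1 H
Totals → C:15, H:19, Br:1, O:4.
In Hill order: C15H19BrO4.

C15H19BrO4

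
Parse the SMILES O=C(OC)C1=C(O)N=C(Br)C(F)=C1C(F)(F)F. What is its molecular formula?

Walk through each heavy atom and fill implicit hydrogens from standard valence (C 4, N 3, O 2, S 2, halogen 1):
  atom 1: O, bond orders sum to 2 (valence 2) → 0 H
  atom 2: C, bond orders sum to 4 (valence 4) → 0 H
  atom 3: O, bond orders sum to 2 (valence 2) → 0 H
  atom 4: C, bond orders sum to 1 (valence 4) → 3 H
  atom 5: C, bond orders sum to 4 (valence 4) → 0 H
  atom 6: C, bond orders sum to 4 (valence 4) → 0 H
  atom 7: O, bond orders sum to 1 (valence 2) → 1 H
  atom 8: N, bond orders sum to 3 (valence 3) → 0 H
  atom 9: C, bond orders sum to 4 (valence 4) → 0 H
  atom 10: Br (halogen, monovalent) → 0 H
  atom 11: C, bond orders sum to 4 (valence 4) → 0 H
  atom 12: F (halogen, monovalent) → 0 H
  atom 13: C, bond orders sum to 4 (valence 4) → 0 H
  atom 14: C, bond orders sum to 4 (valence 4) → 0 H
  atom 15: F (halogen, monovalent) → 0 H
  atom 16: F (halogen, monovalent) → 0 H
  atom 17: F (halogen, monovalent) → 0 H
Totals → C:8, H:4, Br:1, F:4, N:1, O:3.

C8H4BrF4NO3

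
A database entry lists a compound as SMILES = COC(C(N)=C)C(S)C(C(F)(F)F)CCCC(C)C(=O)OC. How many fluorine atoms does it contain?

Scan the SMILES for F atoms (remember two-letter symbols like Cl and Br are single atoms).
Fluorine count: 3.

3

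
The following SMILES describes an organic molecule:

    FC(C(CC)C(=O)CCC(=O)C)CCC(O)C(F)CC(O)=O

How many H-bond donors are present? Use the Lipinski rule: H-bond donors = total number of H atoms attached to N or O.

Donors: find every N or O and count the H atoms it carries.
  atom 7 (O): bond orders sum to 2 → 0 H
  atom 11 (O): bond orders sum to 2 → 0 H
  atom 16 (O): bond orders sum to 1 → 1 H
  atom 21 (O): bond orders sum to 1 → 1 H
  atom 22 (O): bond orders sum to 2 → 0 H
Lipinski HBD = 2.

2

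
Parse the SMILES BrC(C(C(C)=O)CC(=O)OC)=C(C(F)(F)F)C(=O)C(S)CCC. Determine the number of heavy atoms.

23

Every atom symbol written in the SMILES (organic subset) is one heavy atom; implicit H are not written.
Heavy atoms by element → Br:1, C:14, F:3, O:4, S:1.
Total: 23.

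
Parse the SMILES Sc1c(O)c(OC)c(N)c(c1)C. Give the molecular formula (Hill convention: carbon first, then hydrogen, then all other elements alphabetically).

Walk through each heavy atom and fill implicit hydrogens from standard valence (C 4, N 3, O 2, S 2, halogen 1); for lowercase aromatic atoms, an aromatic c carries 1 H when it has two neighbours and 0 H with three, and aromatic n carries 0 H:
  atom 1: S, bond orders sum to 1 (valence 2) → 1 H
  atom 2: aromatic c, 3 neighbours → 0 H
  atom 3: aromatic c, 3 neighbours → 0 H
  atom 4: O, bond orders sum to 1 (valence 2) → 1 H
  atom 5: aromatic c, 3 neighbours → 0 H
  atom 6: O, bond orders sum to 2 (valence 2) → 0 H
  atom 7: C, bond orders sum to 1 (valence 4) → 3 H
  atom 8: aromatic c, 3 neighbours → 0 H
  atom 9: N, bond orders sum to 1 (valence 3) → 2 H
  atom 10: aromatic c, 3 neighbours → 0 H
  atom 11: aromatic c, 2 neighbours → 1 H
  atom 12: C, bond orders sum to 1 (valence 4) → 3 H
Totals → C:8, H:11, N:1, O:2, S:1.
In Hill order: C8H11NO2S.

C8H11NO2S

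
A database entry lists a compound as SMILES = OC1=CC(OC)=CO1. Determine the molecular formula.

C5H6O3

Walk through each heavy atom and fill implicit hydrogens from standard valence (C 4, N 3, O 2, S 2, halogen 1):
  atom 1: O, bond orders sum to 1 (valence 2) → 1 H
  atom 2: C, bond orders sum to 4 (valence 4) → 0 H
  atom 3: C, bond orders sum to 3 (valence 4) → 1 H
  atom 4: C, bond orders sum to 4 (valence 4) → 0 H
  atom 5: O, bond orders sum to 2 (valence 2) → 0 H
  atom 6: C, bond orders sum to 1 (valence 4) → 3 H
  atom 7: C, bond orders sum to 3 (valence 4) → 1 H
  atom 8: O, bond orders sum to 2 (valence 2) → 0 H
Totals → C:5, H:6, O:3.
In Hill order: C5H6O3.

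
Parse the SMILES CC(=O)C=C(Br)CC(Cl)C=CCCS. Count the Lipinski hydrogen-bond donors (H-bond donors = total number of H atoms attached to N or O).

0

Donors: find every N or O and count the H atoms it carries.
  atom 3 (O): bond orders sum to 2 → 0 H
Lipinski HBD = 0.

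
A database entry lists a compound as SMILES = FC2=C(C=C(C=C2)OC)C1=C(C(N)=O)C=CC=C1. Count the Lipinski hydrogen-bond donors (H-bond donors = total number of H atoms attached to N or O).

Donors: find every N or O and count the H atoms it carries.
  atom 8 (O): bond orders sum to 2 → 0 H
  atom 13 (N): bond orders sum to 1 → 2 H
  atom 14 (O): bond orders sum to 2 → 0 H
Lipinski HBD = 2.

2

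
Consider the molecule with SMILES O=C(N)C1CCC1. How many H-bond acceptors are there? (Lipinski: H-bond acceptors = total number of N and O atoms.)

2

N atoms: 1; O atoms: 1.
Lipinski HBA = 1 + 1 = 2.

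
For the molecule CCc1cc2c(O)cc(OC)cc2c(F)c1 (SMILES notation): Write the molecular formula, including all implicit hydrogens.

C13H13FO2

Walk through each heavy atom and fill implicit hydrogens from standard valence (C 4, N 3, O 2, S 2, halogen 1); for lowercase aromatic atoms, an aromatic c carries 1 H when it has two neighbours and 0 H with three, and aromatic n carries 0 H:
  atom 1: C, bond orders sum to 1 (valence 4) → 3 H
  atom 2: C, bond orders sum to 2 (valence 4) → 2 H
  atom 3: aromatic c, 3 neighbours → 0 H
  atom 4: aromatic c, 2 neighbours → 1 H
  atom 5: aromatic c, 3 neighbours → 0 H
  atom 6: aromatic c, 3 neighbours → 0 H
  atom 7: O, bond orders sum to 1 (valence 2) → 1 H
  atom 8: aromatic c, 2 neighbours → 1 H
  atom 9: aromatic c, 3 neighbours → 0 H
  atom 10: O, bond orders sum to 2 (valence 2) → 0 H
  atom 11: C, bond orders sum to 1 (valence 4) → 3 H
  atom 12: aromatic c, 2 neighbours → 1 H
  atom 13: aromatic c, 3 neighbours → 0 H
  atom 14: aromatic c, 3 neighbours → 0 H
  atom 15: F (halogen, monovalent) → 0 H
  atom 16: aromatic c, 2 neighbours → 1 H
Totals → C:13, H:13, F:1, O:2.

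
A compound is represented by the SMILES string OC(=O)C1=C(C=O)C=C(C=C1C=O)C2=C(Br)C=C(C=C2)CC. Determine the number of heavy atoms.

22

Every atom symbol written in the SMILES (organic subset) is one heavy atom; implicit H are not written.
Heavy atoms by element → Br:1, C:17, O:4.
Total: 22.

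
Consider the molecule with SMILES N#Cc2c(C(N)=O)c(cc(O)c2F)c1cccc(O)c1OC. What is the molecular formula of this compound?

C15H11FN2O4

Walk through each heavy atom and fill implicit hydrogens from standard valence (C 4, N 3, O 2, S 2, halogen 1); for lowercase aromatic atoms, an aromatic c carries 1 H when it has two neighbours and 0 H with three, and aromatic n carries 0 H:
  atom 1: N, bond orders sum to 3 (valence 3) → 0 H
  atom 2: C, bond orders sum to 4 (valence 4) → 0 H
  atom 3: aromatic c, 3 neighbours → 0 H
  atom 4: aromatic c, 3 neighbours → 0 H
  atom 5: C, bond orders sum to 4 (valence 4) → 0 H
  atom 6: N, bond orders sum to 1 (valence 3) → 2 H
  atom 7: O, bond orders sum to 2 (valence 2) → 0 H
  atom 8: aromatic c, 3 neighbours → 0 H
  atom 9: aromatic c, 2 neighbours → 1 H
  atom 10: aromatic c, 3 neighbours → 0 H
  atom 11: O, bond orders sum to 1 (valence 2) → 1 H
  atom 12: aromatic c, 3 neighbours → 0 H
  atom 13: F (halogen, monovalent) → 0 H
  atom 14: aromatic c, 3 neighbours → 0 H
  atom 15: aromatic c, 2 neighbours → 1 H
  atom 16: aromatic c, 2 neighbours → 1 H
  atom 17: aromatic c, 2 neighbours → 1 H
  atom 18: aromatic c, 3 neighbours → 0 H
  atom 19: O, bond orders sum to 1 (valence 2) → 1 H
  atom 20: aromatic c, 3 neighbours → 0 H
  atom 21: O, bond orders sum to 2 (valence 2) → 0 H
  atom 22: C, bond orders sum to 1 (valence 4) → 3 H
Totals → C:15, H:11, F:1, N:2, O:4.
In Hill order: C15H11FN2O4.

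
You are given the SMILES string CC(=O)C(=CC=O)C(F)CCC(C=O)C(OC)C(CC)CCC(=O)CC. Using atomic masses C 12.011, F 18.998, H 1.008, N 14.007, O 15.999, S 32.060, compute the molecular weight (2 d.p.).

370.46 g/mol

First, the molecular formula is C20H31FO5 (counting implicit H from valence).
  C: 20 × 12.011 = 240.220
  F: 1 × 18.998 = 18.998
  H: 31 × 1.008 = 31.248
  O: 5 × 15.999 = 79.995
Sum: 20×12.011 + 1×18.998 + 31×1.008 + 5×15.999 = 370.461 → 370.46 g/mol.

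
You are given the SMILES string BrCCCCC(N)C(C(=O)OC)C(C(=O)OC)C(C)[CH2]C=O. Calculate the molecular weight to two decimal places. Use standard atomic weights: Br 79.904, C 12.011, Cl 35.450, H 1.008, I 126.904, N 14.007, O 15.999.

First, the molecular formula is C15H26BrNO5 (counting implicit H from valence).
  Br: 1 × 79.904 = 79.904
  C: 15 × 12.011 = 180.165
  H: 26 × 1.008 = 26.208
  N: 1 × 14.007 = 14.007
  O: 5 × 15.999 = 79.995
Sum: 1×79.904 + 15×12.011 + 26×1.008 + 1×14.007 + 5×15.999 = 380.279 → 380.28 g/mol.

380.28 g/mol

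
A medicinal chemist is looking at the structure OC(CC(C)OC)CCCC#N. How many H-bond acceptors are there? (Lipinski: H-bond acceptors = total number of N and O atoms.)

3

N atoms: 1; O atoms: 2.
Lipinski HBA = 1 + 2 = 3.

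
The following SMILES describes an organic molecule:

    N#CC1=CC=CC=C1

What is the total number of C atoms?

Count every carbon token in the SMILES (each C, including those in ring-closure positions and inside branches).
Carbon count: 7.

7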